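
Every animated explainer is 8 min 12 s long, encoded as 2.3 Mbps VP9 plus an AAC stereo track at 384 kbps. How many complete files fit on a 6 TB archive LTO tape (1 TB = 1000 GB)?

36349

8 min 12 s = 492 s
Audio: 384 kbps = 0.384 Mbps.
Total bitrate: 2.684 Mbps.
Per item: 2.684 Mbps × 492 s = 1,321 Mb = 165.1 MB.
Capacity: 6 TB = 48,000,000 Mb; 36349.10 items → 36349 complete.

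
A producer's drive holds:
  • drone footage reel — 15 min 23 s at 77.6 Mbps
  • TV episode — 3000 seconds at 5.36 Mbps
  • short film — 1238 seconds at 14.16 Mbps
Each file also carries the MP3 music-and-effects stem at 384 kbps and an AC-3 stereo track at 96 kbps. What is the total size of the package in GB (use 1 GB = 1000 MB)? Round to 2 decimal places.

Audio total: 384 + 96 = 480 kbps = 0.480 Mbps.
drone footage reel: 78.080 Mbps × 923 s = 72067.8 Mb
TV episode: 5.840 Mbps × 3000 s = 17520.0 Mb
short film: 14.640 Mbps × 1238 s = 18124.3 Mb
Total: 107712.2 Mb = 13464.0 MB.
= 13.46 GB.

13.46 GB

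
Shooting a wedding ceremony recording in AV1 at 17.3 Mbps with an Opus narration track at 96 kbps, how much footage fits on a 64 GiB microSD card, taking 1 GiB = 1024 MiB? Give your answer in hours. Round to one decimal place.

Audio: 96 kbps = 0.096 Mbps.
Total bitrate: 17.3 + 0.096 = 17.396 Mbps.
Capacity: 64 GiB = 549,756 Mb.
Recording time: 549,756 / 17.396 = 31,602 s ≈ 8.78 hours.

8.8 hours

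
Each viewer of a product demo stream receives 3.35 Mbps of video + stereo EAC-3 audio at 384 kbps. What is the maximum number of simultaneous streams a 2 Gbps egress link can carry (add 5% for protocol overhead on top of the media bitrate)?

Audio: 384 kbps = 0.384 Mbps.
Per-viewer media rate: 3.734 Mbps.
On the wire with 5% overhead: 3.921 Mbps.
2 Gbps = 2,000 Mbps; 2,000 / 3.921 = 510.11 → 510 viewers.

510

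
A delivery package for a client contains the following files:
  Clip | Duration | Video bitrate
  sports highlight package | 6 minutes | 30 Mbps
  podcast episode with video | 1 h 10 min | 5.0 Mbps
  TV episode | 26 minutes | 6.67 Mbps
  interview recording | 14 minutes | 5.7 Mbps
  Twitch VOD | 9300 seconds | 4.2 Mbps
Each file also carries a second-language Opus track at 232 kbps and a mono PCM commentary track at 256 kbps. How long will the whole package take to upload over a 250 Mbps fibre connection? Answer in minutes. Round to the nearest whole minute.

Audio total: 232 + 256 = 488 kbps = 0.488 Mbps.
sports highlight package: 30.488 Mbps × 360 s = 10975.7 Mb
podcast episode with video: 5.488 Mbps × 4200 s = 23049.6 Mb
TV episode: 7.158 Mbps × 1560 s = 11166.5 Mb
interview recording: 6.188 Mbps × 840 s = 5197.9 Mb
Twitch VOD: 4.688 Mbps × 9300 s = 43598.4 Mb
Total: 93988.1 Mb = 11748.5 MB.
At 250 Mbps: 93988.1 / 250 = 376 s ≈ 6.27 minutes.

6 minutes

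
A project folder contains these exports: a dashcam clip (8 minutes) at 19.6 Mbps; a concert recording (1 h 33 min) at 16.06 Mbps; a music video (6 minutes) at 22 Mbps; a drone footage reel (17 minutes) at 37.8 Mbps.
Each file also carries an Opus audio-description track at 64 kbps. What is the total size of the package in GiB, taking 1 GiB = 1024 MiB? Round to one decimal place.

Audio: 64 kbps = 0.064 Mbps.
dashcam clip: 19.664 Mbps × 480 s = 9438.7 Mb
concert recording: 16.124 Mbps × 5580 s = 89971.9 Mb
music video: 22.064 Mbps × 360 s = 7943.0 Mb
drone footage reel: 37.864 Mbps × 1020 s = 38621.3 Mb
Total: 145975.0 Mb = 18246.9 MB.
= 16.99 GiB.

17.0 GiB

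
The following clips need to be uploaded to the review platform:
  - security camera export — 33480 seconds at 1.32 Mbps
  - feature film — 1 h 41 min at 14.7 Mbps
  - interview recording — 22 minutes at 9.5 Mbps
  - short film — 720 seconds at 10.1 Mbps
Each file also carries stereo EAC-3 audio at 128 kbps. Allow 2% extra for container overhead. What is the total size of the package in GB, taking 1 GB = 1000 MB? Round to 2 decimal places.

Audio: 128 kbps = 0.128 Mbps.
security camera export: 1.448 Mbps × 33480 s × 1.02 = 49448.6 Mb
feature film: 14.828 Mbps × 6060 s × 1.02 = 91654.8 Mb
interview recording: 9.628 Mbps × 1320 s × 1.02 = 12963.1 Mb
short film: 10.228 Mbps × 720 s × 1.02 = 7511.4 Mb
Total: 161578.0 Mb = 20197.3 MB.
= 20.20 GB.

20.20 GB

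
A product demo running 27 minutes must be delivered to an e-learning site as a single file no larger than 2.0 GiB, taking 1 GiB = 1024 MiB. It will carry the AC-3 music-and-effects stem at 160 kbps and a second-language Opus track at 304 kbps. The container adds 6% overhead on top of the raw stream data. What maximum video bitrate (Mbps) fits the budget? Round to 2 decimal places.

Budget: 2.0 GiB = 17179.9 Mb.
Stream payload after overhead: 17179.9 / 1.06 = 16207.4 Mb.
27 min = 1620 s
Total bitrate budget: 16207.4 Mb / 1620 s = 10.005 Mbps.
Audio total: 160 + 304 = 464 kbps = 0.464 Mbps.
Video: 10.005 − 0.464 = 9.541 Mbps.

9.54 Mbps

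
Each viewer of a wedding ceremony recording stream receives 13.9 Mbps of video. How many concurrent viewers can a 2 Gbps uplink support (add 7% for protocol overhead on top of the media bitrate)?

On the wire with 7% overhead: 14.873 Mbps.
2 Gbps = 2,000 Mbps; 2,000 / 14.873 = 134.47 → 134 viewers.

134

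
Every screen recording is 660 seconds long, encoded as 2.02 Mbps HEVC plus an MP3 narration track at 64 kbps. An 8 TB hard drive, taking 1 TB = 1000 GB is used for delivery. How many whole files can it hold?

46530

Audio: 64 kbps = 0.064 Mbps.
Total bitrate: 2.084 Mbps.
Per item: 2.084 Mbps × 660 s = 1,375 Mb = 171.9 MB.
Capacity: 8 TB = 64,000,000 Mb; 46530.56 items → 46530 complete.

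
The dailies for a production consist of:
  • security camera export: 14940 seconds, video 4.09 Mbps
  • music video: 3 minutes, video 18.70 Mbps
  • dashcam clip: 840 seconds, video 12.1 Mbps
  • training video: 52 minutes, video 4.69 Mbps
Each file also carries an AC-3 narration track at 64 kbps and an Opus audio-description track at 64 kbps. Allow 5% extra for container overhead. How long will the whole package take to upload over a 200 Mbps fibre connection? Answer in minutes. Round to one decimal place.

8.0 minutes

Audio total: 64 + 64 = 128 kbps = 0.128 Mbps.
security camera export: 4.218 Mbps × 14940 s × 1.05 = 66167.8 Mb
music video: 18.828 Mbps × 180 s × 1.05 = 3558.5 Mb
dashcam clip: 12.228 Mbps × 840 s × 1.05 = 10785.1 Mb
training video: 4.818 Mbps × 3120 s × 1.05 = 15783.8 Mb
Total: 96295.1 Mb = 12036.9 MB.
At 200 Mbps: 96295.1 / 200 = 481 s ≈ 8.02 minutes.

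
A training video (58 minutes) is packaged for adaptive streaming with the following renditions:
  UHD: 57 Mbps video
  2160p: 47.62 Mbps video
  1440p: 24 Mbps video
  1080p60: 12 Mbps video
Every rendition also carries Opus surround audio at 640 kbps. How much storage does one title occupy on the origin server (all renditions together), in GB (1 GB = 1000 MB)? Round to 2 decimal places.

62.28 GB

58 min = 3480 s
Audio: 640 kbps = 0.640 Mbps.
Sum of rendition bitrates: (57+0.640) + (47.62+0.640) + (24+0.640) + (12+0.640) = 143.180 Mbps.
× 3480 s = 498,266 Mb = 62,283 MB = 62.28 GB.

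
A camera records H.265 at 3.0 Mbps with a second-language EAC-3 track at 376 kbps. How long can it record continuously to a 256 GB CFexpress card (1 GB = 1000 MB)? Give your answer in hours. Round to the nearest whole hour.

169 hours

Audio: 376 kbps = 0.376 Mbps.
Total bitrate: 3.0 + 0.376 = 3.376 Mbps.
Capacity: 256 GB = 2,048,000 Mb.
Recording time: 2,048,000 / 3.376 = 606,635 s ≈ 169 hours.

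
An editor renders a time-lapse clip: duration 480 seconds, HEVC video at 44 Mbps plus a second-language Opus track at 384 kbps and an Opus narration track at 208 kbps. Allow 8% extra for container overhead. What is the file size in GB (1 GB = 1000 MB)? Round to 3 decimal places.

Audio total: 384 + 208 = 592 kbps = 0.592 Mbps.
Total bitrate: 44 + 0.592 = 44.592 Mbps.
Stream data: 44.592 Mbps × 480 s = 21404.2 Mb.
With 8% container overhead: ×1.08.
23,116 Mb ÷ 8 = 2,890 MB → 2.890 GB.

2.890 GB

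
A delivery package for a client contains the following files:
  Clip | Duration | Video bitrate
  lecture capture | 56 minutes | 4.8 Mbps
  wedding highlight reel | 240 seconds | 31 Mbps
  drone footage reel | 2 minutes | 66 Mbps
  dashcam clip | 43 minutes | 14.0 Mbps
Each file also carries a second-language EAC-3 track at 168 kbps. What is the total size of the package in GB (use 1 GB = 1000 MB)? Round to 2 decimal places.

Audio: 168 kbps = 0.168 Mbps.
lecture capture: 4.968 Mbps × 3360 s = 16692.5 Mb
wedding highlight reel: 31.168 Mbps × 240 s = 7480.3 Mb
drone footage reel: 66.168 Mbps × 120 s = 7940.2 Mb
dashcam clip: 14.168 Mbps × 2580 s = 36553.4 Mb
Total: 68666.4 Mb = 8583.3 MB.
= 8.583 GB.

8.58 GB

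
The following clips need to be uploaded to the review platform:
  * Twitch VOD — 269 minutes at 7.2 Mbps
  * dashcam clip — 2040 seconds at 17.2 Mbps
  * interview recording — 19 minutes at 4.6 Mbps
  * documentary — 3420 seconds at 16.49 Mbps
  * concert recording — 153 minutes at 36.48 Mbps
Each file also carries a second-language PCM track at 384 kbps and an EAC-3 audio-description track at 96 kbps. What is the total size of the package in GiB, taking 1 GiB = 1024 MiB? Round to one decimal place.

65.6 GiB

Audio total: 384 + 96 = 480 kbps = 0.480 Mbps.
Twitch VOD: 7.680 Mbps × 16140 s = 123955.2 Mb
dashcam clip: 17.680 Mbps × 2040 s = 36067.2 Mb
interview recording: 5.080 Mbps × 1140 s = 5791.2 Mb
documentary: 16.970 Mbps × 3420 s = 58037.4 Mb
concert recording: 36.960 Mbps × 9180 s = 339292.8 Mb
Total: 563143.8 Mb = 70393.0 MB.
= 65.56 GiB.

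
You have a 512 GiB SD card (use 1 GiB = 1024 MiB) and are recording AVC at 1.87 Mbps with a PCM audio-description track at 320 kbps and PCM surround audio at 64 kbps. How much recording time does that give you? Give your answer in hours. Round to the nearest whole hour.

542 hours

Audio total: 320 + 64 = 384 kbps = 0.384 Mbps.
Total bitrate: 1.87 + 0.384 = 2.254 Mbps.
Capacity: 512 GiB = 4,398,047 Mb.
Recording time: 4,398,047 / 2.254 = 1,951,219 s ≈ 542 hours.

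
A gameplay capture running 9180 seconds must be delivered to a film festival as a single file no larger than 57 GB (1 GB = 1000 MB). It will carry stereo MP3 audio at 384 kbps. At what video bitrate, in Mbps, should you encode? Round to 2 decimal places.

Budget: 57 GB = 456000.0 Mb.
Total bitrate budget: 456000.0 Mb / 9180 s = 49.673 Mbps.
Audio: 384 kbps = 0.384 Mbps.
Video: 49.673 − 0.384 = 49.289 Mbps.

49.29 Mbps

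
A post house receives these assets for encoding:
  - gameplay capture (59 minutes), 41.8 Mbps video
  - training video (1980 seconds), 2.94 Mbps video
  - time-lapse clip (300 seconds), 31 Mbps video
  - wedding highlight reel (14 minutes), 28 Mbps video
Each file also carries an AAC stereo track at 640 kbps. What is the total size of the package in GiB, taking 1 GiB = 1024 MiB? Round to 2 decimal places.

22.22 GiB

Audio: 640 kbps = 0.640 Mbps.
gameplay capture: 42.440 Mbps × 3540 s = 150237.6 Mb
training video: 3.580 Mbps × 1980 s = 7088.4 Mb
time-lapse clip: 31.640 Mbps × 300 s = 9492.0 Mb
wedding highlight reel: 28.640 Mbps × 840 s = 24057.6 Mb
Total: 190875.6 Mb = 23859.5 MB.
= 22.22 GiB.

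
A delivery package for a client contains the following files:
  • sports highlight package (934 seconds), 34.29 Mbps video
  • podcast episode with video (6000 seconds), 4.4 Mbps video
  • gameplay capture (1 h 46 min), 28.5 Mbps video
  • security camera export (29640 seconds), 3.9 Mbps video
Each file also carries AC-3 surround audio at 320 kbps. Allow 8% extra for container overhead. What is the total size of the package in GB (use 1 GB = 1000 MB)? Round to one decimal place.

49.8 GB

Audio: 320 kbps = 0.320 Mbps.
sports highlight package: 34.610 Mbps × 934 s × 1.08 = 34911.8 Mb
podcast episode with video: 4.720 Mbps × 6000 s × 1.08 = 30585.6 Mb
gameplay capture: 28.820 Mbps × 6360 s × 1.08 = 197958.8 Mb
security camera export: 4.220 Mbps × 29640 s × 1.08 = 135087.3 Mb
Total: 398543.5 Mb = 49817.9 MB.
= 49.82 GB.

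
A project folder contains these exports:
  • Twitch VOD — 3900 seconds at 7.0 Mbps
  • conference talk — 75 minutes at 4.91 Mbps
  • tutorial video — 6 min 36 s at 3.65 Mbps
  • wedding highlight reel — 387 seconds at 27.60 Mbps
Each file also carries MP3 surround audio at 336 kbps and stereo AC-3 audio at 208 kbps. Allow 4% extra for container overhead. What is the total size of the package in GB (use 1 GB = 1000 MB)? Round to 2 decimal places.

Audio total: 336 + 208 = 544 kbps = 0.544 Mbps.
Twitch VOD: 7.544 Mbps × 3900 s × 1.04 = 30598.5 Mb
conference talk: 5.454 Mbps × 4500 s × 1.04 = 25524.7 Mb
tutorial video: 4.194 Mbps × 396 s × 1.04 = 1727.3 Mb
wedding highlight reel: 28.144 Mbps × 387 s × 1.04 = 11327.4 Mb
Total: 69177.8 Mb = 8647.2 MB.
= 8.647 GB.

8.65 GB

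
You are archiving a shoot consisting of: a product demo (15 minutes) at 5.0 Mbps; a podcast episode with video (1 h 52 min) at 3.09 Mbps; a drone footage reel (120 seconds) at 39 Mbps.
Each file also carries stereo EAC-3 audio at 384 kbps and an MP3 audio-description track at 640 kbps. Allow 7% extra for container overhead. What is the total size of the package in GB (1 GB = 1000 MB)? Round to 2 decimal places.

Audio total: 384 + 640 = 1024 kbps = 1.024 Mbps.
product demo: 6.024 Mbps × 900 s × 1.07 = 5801.1 Mb
podcast episode with video: 4.114 Mbps × 6720 s × 1.07 = 29581.3 Mb
drone footage reel: 40.024 Mbps × 120 s × 1.07 = 5139.1 Mb
Total: 40521.5 Mb = 5065.2 MB.
= 5.065 GB.

5.07 GB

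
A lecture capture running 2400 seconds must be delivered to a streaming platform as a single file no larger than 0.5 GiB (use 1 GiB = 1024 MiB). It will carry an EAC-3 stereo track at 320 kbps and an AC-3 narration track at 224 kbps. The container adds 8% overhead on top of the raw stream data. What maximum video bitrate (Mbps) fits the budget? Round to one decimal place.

1.1 Mbps

Budget: 0.5 GiB = 4295.0 Mb.
Stream payload after overhead: 4295.0 / 1.08 = 3976.8 Mb.
Total bitrate budget: 3976.8 Mb / 2400 s = 1.657 Mbps.
Audio total: 320 + 224 = 544 kbps = 0.544 Mbps.
Video: 1.657 − 0.544 = 1.113 Mbps.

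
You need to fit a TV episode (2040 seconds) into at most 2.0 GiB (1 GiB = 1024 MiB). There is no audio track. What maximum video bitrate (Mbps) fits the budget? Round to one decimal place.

8.4 Mbps

Budget: 2.0 GiB = 17179.9 Mb.
Total bitrate budget: 17179.9 Mb / 2040 s = 8.422 Mbps.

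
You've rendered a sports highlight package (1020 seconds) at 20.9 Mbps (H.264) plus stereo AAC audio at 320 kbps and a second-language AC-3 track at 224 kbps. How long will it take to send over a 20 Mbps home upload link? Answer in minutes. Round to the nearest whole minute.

Audio total: 320 + 224 = 544 kbps = 0.544 Mbps.
Total bitrate: 21.444 Mbps.
File: 21.444 Mbps × 1020 s = 21872.9 Mb.
At 20 Mbps: 21872.9 / 20 = 1093.6 s ≈ 18.2 minutes.

18 minutes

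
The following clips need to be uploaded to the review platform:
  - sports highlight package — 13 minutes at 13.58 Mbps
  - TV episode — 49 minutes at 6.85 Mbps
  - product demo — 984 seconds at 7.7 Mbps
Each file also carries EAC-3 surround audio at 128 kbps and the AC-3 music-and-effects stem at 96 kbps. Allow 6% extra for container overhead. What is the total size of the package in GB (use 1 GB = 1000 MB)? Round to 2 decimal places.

Audio total: 128 + 96 = 224 kbps = 0.224 Mbps.
sports highlight package: 13.804 Mbps × 780 s × 1.06 = 11413.1 Mb
TV episode: 7.074 Mbps × 2940 s × 1.06 = 22045.4 Mb
product demo: 7.924 Mbps × 984 s × 1.06 = 8265.0 Mb
Total: 41723.6 Mb = 5215.5 MB.
= 5.215 GB.

5.22 GB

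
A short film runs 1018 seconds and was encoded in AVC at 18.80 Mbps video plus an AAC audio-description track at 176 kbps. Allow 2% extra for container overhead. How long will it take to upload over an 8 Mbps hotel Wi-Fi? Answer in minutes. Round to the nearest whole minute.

41 minutes

Audio: 176 kbps = 0.176 Mbps.
Total bitrate: 18.976 Mbps.
File: 18.976 Mbps × 1018 s = 19317.6 Mb.
With 2% container overhead: ×1.02. → 19703.9 Mb.
At 8 Mbps: 19703.9 / 8 = 2463.0 s ≈ 41 minutes.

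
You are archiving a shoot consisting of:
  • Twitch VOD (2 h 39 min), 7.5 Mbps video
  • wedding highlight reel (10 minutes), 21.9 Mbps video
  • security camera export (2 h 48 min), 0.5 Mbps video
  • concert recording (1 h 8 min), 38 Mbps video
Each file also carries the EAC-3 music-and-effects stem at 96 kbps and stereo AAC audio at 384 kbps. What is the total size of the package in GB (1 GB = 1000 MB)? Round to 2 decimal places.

32.05 GB

Audio total: 96 + 384 = 480 kbps = 0.480 Mbps.
Twitch VOD: 7.980 Mbps × 9540 s = 76129.2 Mb
wedding highlight reel: 22.380 Mbps × 600 s = 13428.0 Mb
security camera export: 0.980 Mbps × 10080 s = 9878.4 Mb
concert recording: 38.480 Mbps × 4080 s = 156998.4 Mb
Total: 256434.0 Mb = 32054.2 MB.
= 32.05 GB.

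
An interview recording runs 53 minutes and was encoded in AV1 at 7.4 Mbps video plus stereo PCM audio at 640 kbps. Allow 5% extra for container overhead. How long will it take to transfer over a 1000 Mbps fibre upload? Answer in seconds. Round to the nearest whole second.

53 min = 3180 s
Audio: 640 kbps = 0.640 Mbps.
Total bitrate: 8.040 Mbps.
File: 8.040 Mbps × 3180 s = 25567.2 Mb.
With 5% container overhead: ×1.05. → 26845.6 Mb.
At 1000 Mbps: 26845.6 / 1000 = 26.8 s ≈ 26.8 seconds.

27 seconds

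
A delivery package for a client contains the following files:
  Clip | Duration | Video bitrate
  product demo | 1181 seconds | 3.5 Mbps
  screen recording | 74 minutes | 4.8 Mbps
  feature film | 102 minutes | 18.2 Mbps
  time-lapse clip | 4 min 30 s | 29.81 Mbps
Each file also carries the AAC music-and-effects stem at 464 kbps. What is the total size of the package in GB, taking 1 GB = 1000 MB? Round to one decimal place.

18.8 GB

Audio: 464 kbps = 0.464 Mbps.
product demo: 3.964 Mbps × 1181 s = 4681.5 Mb
screen recording: 5.264 Mbps × 4440 s = 23372.2 Mb
feature film: 18.664 Mbps × 6120 s = 114223.7 Mb
time-lapse clip: 30.274 Mbps × 270 s = 8174.0 Mb
Total: 150451.3 Mb = 18806.4 MB.
= 18.81 GB.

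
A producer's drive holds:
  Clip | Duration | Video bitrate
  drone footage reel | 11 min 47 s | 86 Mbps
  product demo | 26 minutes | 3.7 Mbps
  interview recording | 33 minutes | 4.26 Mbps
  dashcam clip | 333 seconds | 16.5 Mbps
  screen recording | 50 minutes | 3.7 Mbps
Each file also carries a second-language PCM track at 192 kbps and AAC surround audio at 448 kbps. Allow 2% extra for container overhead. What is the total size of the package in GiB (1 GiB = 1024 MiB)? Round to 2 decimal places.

Audio total: 192 + 448 = 640 kbps = 0.640 Mbps.
drone footage reel: 86.640 Mbps × 707 s × 1.02 = 62479.6 Mb
product demo: 4.340 Mbps × 1560 s × 1.02 = 6905.8 Mb
interview recording: 4.900 Mbps × 1980 s × 1.02 = 9896.0 Mb
dashcam clip: 17.140 Mbps × 333 s × 1.02 = 5821.8 Mb
screen recording: 4.340 Mbps × 3000 s × 1.02 = 13280.4 Mb
Total: 98383.6 Mb = 12297.9 MB.
= 11.45 GiB.

11.45 GiB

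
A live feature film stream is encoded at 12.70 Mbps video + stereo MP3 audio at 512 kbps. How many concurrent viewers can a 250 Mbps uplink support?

Audio: 512 kbps = 0.512 Mbps.
Per-viewer media rate: 13.212 Mbps.
250 Mbps = 250.0 Mbps; 250.0 / 13.212 = 18.92 → 18 viewers.

18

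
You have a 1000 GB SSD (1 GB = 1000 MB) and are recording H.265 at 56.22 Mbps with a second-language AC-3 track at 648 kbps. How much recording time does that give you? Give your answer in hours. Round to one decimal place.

Audio: 648 kbps = 0.648 Mbps.
Total bitrate: 56.22 + 0.648 = 56.868 Mbps.
Capacity: 1000 GB = 8,000,000 Mb.
Recording time: 8,000,000 / 56.868 = 140,677 s ≈ 39.1 hours.

39.1 hours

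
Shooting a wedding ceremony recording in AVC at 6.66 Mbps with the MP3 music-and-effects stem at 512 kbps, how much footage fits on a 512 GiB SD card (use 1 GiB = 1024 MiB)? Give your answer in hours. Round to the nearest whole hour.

170 hours

Audio: 512 kbps = 0.512 Mbps.
Total bitrate: 6.66 + 0.512 = 7.172 Mbps.
Capacity: 512 GiB = 4,398,047 Mb.
Recording time: 4,398,047 / 7.172 = 613,225 s ≈ 170 hours.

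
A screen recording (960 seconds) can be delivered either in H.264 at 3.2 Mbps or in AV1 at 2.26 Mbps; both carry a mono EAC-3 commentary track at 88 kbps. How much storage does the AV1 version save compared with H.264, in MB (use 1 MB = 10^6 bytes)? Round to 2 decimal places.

Audio: 88 kbps = 0.088 Mbps.
H.264: 3.288 Mbps × 960 s = 3156.5 Mb = 394.560 MB.
AV1: 2.348 Mbps × 960 s = 2254.1 Mb = 281.760 MB.
Saving: 394.560 − 281.760 = 112.800 MB.

112.80 MB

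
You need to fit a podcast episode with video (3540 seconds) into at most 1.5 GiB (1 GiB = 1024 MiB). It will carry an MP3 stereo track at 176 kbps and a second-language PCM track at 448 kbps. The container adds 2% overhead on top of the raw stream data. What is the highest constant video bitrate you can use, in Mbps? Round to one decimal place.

Budget: 1.5 GiB = 12884.9 Mb.
Stream payload after overhead: 12884.9 / 1.02 = 12632.3 Mb.
Total bitrate budget: 12632.3 Mb / 3540 s = 3.568 Mbps.
Audio total: 176 + 448 = 624 kbps = 0.624 Mbps.
Video: 3.568 − 0.624 = 2.944 Mbps.

2.9 Mbps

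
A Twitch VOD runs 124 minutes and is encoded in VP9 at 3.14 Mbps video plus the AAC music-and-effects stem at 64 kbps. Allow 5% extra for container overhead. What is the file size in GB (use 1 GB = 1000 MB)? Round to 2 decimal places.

3.13 GB

124 min = 7440 s
Audio: 64 kbps = 0.064 Mbps.
Total bitrate: 3.14 + 0.064 = 3.204 Mbps.
Stream data: 3.204 Mbps × 7440 s = 23837.8 Mb.
With 5% container overhead: ×1.05.
25,030 Mb ÷ 8 = 3,129 MB → 3.129 GB.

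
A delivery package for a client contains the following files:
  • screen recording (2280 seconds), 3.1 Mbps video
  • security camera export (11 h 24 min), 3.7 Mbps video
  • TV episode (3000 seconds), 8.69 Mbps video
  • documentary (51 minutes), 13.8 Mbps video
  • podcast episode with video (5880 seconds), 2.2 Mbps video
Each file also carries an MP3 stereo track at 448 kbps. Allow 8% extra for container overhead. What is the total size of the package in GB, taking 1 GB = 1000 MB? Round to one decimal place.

Audio: 448 kbps = 0.448 Mbps.
screen recording: 3.548 Mbps × 2280 s × 1.08 = 8736.6 Mb
security camera export: 4.148 Mbps × 41040 s × 1.08 = 183852.6 Mb
TV episode: 9.138 Mbps × 3000 s × 1.08 = 29607.1 Mb
documentary: 14.248 Mbps × 3060 s × 1.08 = 47086.8 Mb
podcast episode with video: 2.648 Mbps × 5880 s × 1.08 = 16815.9 Mb
Total: 286099.0 Mb = 35762.4 MB.
= 35.76 GB.

35.8 GB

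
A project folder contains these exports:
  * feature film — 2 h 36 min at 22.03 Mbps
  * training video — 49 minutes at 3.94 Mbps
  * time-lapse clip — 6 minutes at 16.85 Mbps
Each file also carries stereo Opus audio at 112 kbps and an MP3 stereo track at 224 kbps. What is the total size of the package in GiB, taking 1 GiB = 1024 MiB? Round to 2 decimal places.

26.55 GiB

Audio total: 112 + 224 = 336 kbps = 0.336 Mbps.
feature film: 22.366 Mbps × 9360 s = 209345.8 Mb
training video: 4.276 Mbps × 2940 s = 12571.4 Mb
time-lapse clip: 17.186 Mbps × 360 s = 6187.0 Mb
Total: 228104.2 Mb = 28513.0 MB.
= 26.55 GiB.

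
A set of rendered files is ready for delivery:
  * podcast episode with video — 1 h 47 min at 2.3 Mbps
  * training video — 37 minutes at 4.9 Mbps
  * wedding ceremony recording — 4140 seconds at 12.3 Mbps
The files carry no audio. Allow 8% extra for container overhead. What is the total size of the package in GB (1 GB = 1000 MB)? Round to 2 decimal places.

10.34 GB

podcast episode with video: 2.300 Mbps × 6420 s × 1.08 = 15947.3 Mb
training video: 4.900 Mbps × 2220 s × 1.08 = 11748.2 Mb
wedding ceremony recording: 12.300 Mbps × 4140 s × 1.08 = 54995.8 Mb
Total: 82691.3 Mb = 10336.4 MB.
= 10.34 GB.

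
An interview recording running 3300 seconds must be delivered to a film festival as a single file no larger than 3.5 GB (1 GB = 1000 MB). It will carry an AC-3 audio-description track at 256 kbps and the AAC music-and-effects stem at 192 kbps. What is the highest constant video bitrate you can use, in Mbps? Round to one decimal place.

8.0 Mbps

Budget: 3.5 GB = 28000.0 Mb.
Total bitrate budget: 28000.0 Mb / 3300 s = 8.485 Mbps.
Audio total: 256 + 192 = 448 kbps = 0.448 Mbps.
Video: 8.485 − 0.448 = 8.037 Mbps.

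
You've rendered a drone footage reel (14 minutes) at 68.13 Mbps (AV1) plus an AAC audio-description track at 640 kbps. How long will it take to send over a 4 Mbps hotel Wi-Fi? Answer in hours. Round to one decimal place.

4.0 hours

14 min = 840 s
Audio: 640 kbps = 0.640 Mbps.
Total bitrate: 68.770 Mbps.
File: 68.770 Mbps × 840 s = 57766.8 Mb.
At 4 Mbps: 57766.8 / 4 = 14441.7 s ≈ 4.01 hours.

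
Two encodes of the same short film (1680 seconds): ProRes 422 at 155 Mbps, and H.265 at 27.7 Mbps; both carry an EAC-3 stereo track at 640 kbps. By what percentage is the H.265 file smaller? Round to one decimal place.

Audio: 640 kbps = 0.640 Mbps.
ProRes 422: 155.640 Mbps × 1680 s = 261475.2 Mb = 32.684 GB.
H.265: 28.340 Mbps × 1680 s = 47611.2 Mb = 5.951 GB.
Reduction: (1 − 5.951/32.684) × 100 = 81.79%.

81.8%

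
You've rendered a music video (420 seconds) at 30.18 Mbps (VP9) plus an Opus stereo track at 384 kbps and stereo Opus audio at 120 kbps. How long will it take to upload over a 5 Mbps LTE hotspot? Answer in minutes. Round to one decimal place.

43.0 minutes

Audio total: 384 + 120 = 504 kbps = 0.504 Mbps.
Total bitrate: 30.684 Mbps.
File: 30.684 Mbps × 420 s = 12887.3 Mb.
At 5 Mbps: 12887.3 / 5 = 2577.5 s ≈ 43 minutes.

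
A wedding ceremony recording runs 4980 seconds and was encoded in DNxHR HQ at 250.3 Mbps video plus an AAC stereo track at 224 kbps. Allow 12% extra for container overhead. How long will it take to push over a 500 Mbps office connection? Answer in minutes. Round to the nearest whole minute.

47 minutes

Audio: 224 kbps = 0.224 Mbps.
Total bitrate: 250.524 Mbps.
File: 250.524 Mbps × 4980 s = 1247609.5 Mb.
With 12% container overhead: ×1.12. → 1397322.7 Mb.
At 500 Mbps: 1397322.7 / 500 = 2794.6 s ≈ 46.6 minutes.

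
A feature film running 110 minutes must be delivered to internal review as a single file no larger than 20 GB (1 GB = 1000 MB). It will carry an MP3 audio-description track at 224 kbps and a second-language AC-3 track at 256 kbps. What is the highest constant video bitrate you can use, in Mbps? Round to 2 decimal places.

Budget: 20 GB = 160000.0 Mb.
110 min = 6600 s
Total bitrate budget: 160000.0 Mb / 6600 s = 24.242 Mbps.
Audio total: 224 + 256 = 480 kbps = 0.480 Mbps.
Video: 24.242 − 0.480 = 23.762 Mbps.

23.76 Mbps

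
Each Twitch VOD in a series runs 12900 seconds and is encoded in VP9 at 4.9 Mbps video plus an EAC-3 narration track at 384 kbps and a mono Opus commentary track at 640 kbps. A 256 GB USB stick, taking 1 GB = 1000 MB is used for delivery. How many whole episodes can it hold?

26

Audio total: 384 + 640 = 1024 kbps = 1.024 Mbps.
Total bitrate: 5.924 Mbps.
Per item: 5.924 Mbps × 12900 s = 76,420 Mb = 9,552 MB.
Capacity: 256 GB = 2,048,000 Mb; 26.80 items → 26 complete.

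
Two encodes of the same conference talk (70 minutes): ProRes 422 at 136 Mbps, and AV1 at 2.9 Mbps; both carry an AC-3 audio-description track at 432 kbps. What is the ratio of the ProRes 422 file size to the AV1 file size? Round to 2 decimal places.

40.95

70 min = 4200 s
Audio: 432 kbps = 0.432 Mbps.
ProRes 422: 136.432 Mbps × 4200 s = 573014.4 Mb = 66.708 GiB.
AV1: 3.332 Mbps × 4200 s = 13994.4 Mb = 1.629 GiB.
Ratio: 66.708 / 1.629 = 40.946.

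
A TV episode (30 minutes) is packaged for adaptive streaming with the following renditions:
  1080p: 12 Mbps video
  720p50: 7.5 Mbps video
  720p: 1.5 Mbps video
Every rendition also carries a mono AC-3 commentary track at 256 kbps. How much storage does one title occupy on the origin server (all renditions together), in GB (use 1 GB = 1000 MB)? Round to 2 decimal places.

4.90 GB

30 min = 1800 s
Audio: 256 kbps = 0.256 Mbps.
Sum of rendition bitrates: (12+0.256) + (7.5+0.256) + (1.5+0.256) = 21.768 Mbps.
× 1800 s = 39,182 Mb = 4,898 MB = 4.898 GB.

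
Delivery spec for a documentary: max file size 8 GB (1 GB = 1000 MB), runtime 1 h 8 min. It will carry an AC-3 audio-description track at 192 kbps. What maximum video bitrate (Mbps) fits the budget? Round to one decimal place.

Budget: 8 GB = 64000.0 Mb.
1 h 8 min = 68 min = 4080 s
Total bitrate budget: 64000.0 Mb / 4080 s = 15.686 Mbps.
Audio: 192 kbps = 0.192 Mbps.
Video: 15.686 − 0.192 = 15.494 Mbps.

15.5 Mbps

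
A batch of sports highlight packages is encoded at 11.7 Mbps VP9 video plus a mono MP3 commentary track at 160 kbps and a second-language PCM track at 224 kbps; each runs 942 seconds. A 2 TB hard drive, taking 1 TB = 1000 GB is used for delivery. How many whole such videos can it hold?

Audio total: 160 + 224 = 384 kbps = 0.384 Mbps.
Total bitrate: 12.084 Mbps.
Per item: 12.084 Mbps × 942 s = 11,383 Mb = 1,423 MB.
Capacity: 2 TB = 16,000,000 Mb; 1405.59 items → 1405 complete.

1405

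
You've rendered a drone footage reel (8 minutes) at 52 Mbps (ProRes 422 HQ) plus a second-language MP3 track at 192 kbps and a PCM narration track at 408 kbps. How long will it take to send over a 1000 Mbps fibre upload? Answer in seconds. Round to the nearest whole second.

8 min = 480 s
Audio total: 192 + 408 = 600 kbps = 0.600 Mbps.
Total bitrate: 52.600 Mbps.
File: 52.600 Mbps × 480 s = 25248.0 Mb.
At 1000 Mbps: 25248.0 / 1000 = 25.2 s ≈ 25.2 seconds.

25 seconds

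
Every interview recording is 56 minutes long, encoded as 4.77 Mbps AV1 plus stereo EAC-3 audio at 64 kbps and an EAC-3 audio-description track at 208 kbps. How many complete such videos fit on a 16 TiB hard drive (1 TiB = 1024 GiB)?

56 min = 3360 s
Audio total: 64 + 208 = 272 kbps = 0.272 Mbps.
Total bitrate: 5.042 Mbps.
Per item: 5.042 Mbps × 3360 s = 16,941 Mb = 2,118 MB.
Capacity: 16 TiB = 140,737,488 Mb; 8307.45 items → 8307 complete.

8307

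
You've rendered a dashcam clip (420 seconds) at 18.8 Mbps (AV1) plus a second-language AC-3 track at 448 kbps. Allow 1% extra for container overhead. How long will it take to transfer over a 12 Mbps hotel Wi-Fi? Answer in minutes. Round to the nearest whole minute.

Audio: 448 kbps = 0.448 Mbps.
Total bitrate: 19.248 Mbps.
File: 19.248 Mbps × 420 s = 8084.2 Mb.
With 1% container overhead: ×1.01. → 8165.0 Mb.
At 12 Mbps: 8165.0 / 12 = 680.4 s ≈ 11.3 minutes.

11 minutes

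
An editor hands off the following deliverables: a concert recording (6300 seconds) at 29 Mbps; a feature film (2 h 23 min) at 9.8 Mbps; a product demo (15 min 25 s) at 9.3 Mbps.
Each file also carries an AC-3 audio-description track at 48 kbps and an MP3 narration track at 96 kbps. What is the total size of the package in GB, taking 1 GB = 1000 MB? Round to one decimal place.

Audio total: 48 + 96 = 144 kbps = 0.144 Mbps.
concert recording: 29.144 Mbps × 6300 s = 183607.2 Mb
feature film: 9.944 Mbps × 8580 s = 85319.5 Mb
product demo: 9.444 Mbps × 925 s = 8735.7 Mb
Total: 277662.4 Mb = 34707.8 MB.
= 34.71 GB.

34.7 GB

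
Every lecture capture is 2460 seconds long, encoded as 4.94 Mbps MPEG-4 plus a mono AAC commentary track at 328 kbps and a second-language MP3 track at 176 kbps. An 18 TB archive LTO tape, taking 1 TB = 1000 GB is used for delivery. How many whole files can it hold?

10752

Audio total: 328 + 176 = 504 kbps = 0.504 Mbps.
Total bitrate: 5.444 Mbps.
Per item: 5.444 Mbps × 2460 s = 13,392 Mb = 1,674 MB.
Capacity: 18 TB = 144,000,000 Mb; 10752.50 items → 10752 complete.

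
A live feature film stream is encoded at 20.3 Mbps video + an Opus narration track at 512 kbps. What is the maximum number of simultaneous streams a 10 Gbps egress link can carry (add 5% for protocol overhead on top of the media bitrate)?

Audio: 512 kbps = 0.512 Mbps.
Per-viewer media rate: 20.812 Mbps.
On the wire with 5% overhead: 21.853 Mbps.
10 Gbps = 10,000 Mbps; 10,000 / 21.853 = 457.61 → 457 viewers.

457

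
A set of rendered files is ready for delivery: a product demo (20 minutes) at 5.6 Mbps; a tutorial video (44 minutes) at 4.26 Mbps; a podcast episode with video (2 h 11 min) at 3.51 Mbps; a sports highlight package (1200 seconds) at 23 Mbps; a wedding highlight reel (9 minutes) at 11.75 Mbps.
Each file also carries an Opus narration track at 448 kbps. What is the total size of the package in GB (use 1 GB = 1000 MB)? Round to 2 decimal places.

10.69 GB

Audio: 448 kbps = 0.448 Mbps.
product demo: 6.048 Mbps × 1200 s = 7257.6 Mb
tutorial video: 4.708 Mbps × 2640 s = 12429.1 Mb
podcast episode with video: 3.958 Mbps × 7860 s = 31109.9 Mb
sports highlight package: 23.448 Mbps × 1200 s = 28137.6 Mb
wedding highlight reel: 12.198 Mbps × 540 s = 6586.9 Mb
Total: 85521.1 Mb = 10690.1 MB.
= 10.69 GB.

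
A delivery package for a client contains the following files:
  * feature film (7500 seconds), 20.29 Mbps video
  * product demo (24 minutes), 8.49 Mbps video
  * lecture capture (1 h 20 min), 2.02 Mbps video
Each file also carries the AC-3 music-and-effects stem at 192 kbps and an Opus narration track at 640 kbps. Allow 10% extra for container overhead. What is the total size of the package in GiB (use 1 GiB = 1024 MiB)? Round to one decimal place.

23.8 GiB

Audio total: 192 + 640 = 832 kbps = 0.832 Mbps.
feature film: 21.122 Mbps × 7500 s × 1.10 = 174256.5 Mb
product demo: 9.322 Mbps × 1440 s × 1.10 = 14766.0 Mb
lecture capture: 2.852 Mbps × 4800 s × 1.10 = 15058.6 Mb
Total: 204081.1 Mb = 25510.1 MB.
= 23.76 GiB.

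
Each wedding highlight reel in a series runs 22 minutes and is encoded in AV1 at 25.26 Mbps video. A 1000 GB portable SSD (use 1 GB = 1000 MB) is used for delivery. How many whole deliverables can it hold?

22 min = 1320 s
Per item: 25.260 Mbps × 1320 s = 33,343 Mb = 4,168 MB.
Capacity: 1000 GB = 8,000,000 Mb; 239.93 items → 239 complete.

239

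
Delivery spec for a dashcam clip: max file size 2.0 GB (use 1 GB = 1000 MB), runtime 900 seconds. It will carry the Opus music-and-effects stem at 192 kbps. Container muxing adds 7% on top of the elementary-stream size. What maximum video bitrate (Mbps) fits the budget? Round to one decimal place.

Budget: 2.0 GB = 16000.0 Mb.
Stream payload after overhead: 16000.0 / 1.07 = 14953.3 Mb.
Total bitrate budget: 14953.3 Mb / 900 s = 16.615 Mbps.
Audio: 192 kbps = 0.192 Mbps.
Video: 16.615 − 0.192 = 16.423 Mbps.

16.4 Mbps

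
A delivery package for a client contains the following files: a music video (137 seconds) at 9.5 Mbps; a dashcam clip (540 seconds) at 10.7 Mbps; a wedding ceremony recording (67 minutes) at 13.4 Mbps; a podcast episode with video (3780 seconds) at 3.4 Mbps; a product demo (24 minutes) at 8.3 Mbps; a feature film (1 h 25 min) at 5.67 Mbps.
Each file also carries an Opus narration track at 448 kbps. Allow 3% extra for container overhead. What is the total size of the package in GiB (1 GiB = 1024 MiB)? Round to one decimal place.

14.6 GiB

Audio: 448 kbps = 0.448 Mbps.
music video: 9.948 Mbps × 137 s × 1.03 = 1403.8 Mb
dashcam clip: 11.148 Mbps × 540 s × 1.03 = 6200.5 Mb
wedding ceremony recording: 13.848 Mbps × 4020 s × 1.03 = 57339.0 Mb
podcast episode with video: 3.848 Mbps × 3780 s × 1.03 = 14981.8 Mb
product demo: 8.748 Mbps × 1440 s × 1.03 = 12975.0 Mb
feature film: 6.118 Mbps × 5100 s × 1.03 = 32137.9 Mb
Total: 125038.0 Mb = 15629.7 MB.
= 14.56 GiB.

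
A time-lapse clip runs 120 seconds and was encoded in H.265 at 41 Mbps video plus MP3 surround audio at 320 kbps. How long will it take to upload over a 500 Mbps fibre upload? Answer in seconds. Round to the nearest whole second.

10 seconds

Audio: 320 kbps = 0.320 Mbps.
Total bitrate: 41.320 Mbps.
File: 41.320 Mbps × 120 s = 4958.4 Mb.
At 500 Mbps: 4958.4 / 500 = 9.9 s ≈ 9.92 seconds.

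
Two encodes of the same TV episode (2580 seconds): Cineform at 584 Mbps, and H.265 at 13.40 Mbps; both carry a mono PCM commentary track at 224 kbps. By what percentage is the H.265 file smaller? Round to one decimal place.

Audio: 224 kbps = 0.224 Mbps.
Cineform: 584.224 Mbps × 2580 s = 1507297.9 Mb = 188.412 GB.
H.265: 13.624 Mbps × 2580 s = 35149.9 Mb = 4.394 GB.
Reduction: (1 − 4.394/188.412) × 100 = 97.67%.

97.7%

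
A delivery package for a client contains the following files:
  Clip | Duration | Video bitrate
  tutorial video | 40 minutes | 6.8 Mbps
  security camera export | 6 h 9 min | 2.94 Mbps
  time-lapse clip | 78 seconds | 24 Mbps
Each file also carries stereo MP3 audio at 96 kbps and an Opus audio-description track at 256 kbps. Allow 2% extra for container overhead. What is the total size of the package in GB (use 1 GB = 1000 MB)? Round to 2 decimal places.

Audio total: 96 + 256 = 352 kbps = 0.352 Mbps.
tutorial video: 7.152 Mbps × 2400 s × 1.02 = 17508.1 Mb
security camera export: 3.292 Mbps × 22140 s × 1.02 = 74342.6 Mb
time-lapse clip: 24.352 Mbps × 78 s × 1.02 = 1937.4 Mb
Total: 93788.1 Mb = 11723.5 MB.
= 11.72 GB.

11.72 GB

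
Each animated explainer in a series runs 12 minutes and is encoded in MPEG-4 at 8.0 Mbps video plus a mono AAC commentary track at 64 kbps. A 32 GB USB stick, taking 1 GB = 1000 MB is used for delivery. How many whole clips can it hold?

44

12 min = 720 s
Audio: 64 kbps = 0.064 Mbps.
Total bitrate: 8.064 Mbps.
Per item: 8.064 Mbps × 720 s = 5,806 Mb = 725.8 MB.
Capacity: 32 GB = 256,000 Mb; 44.09 items → 44 complete.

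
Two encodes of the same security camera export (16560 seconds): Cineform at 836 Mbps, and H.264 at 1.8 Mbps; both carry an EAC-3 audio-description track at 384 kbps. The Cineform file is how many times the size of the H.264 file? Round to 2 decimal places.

Audio: 384 kbps = 0.384 Mbps.
Cineform: 836.384 Mbps × 16560 s = 13850519.0 Mb = 1731.315 GB.
H.264: 2.184 Mbps × 16560 s = 36167.0 Mb = 4.521 GB.
Ratio: 1731.315 / 4.521 = 382.960.

382.96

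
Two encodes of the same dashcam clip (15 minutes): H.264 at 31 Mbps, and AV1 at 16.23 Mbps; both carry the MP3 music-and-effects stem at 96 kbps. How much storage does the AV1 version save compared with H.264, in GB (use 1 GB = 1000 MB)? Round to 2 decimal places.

1.66 GB

15 min = 900 s
Audio: 96 kbps = 0.096 Mbps.
H.264: 31.096 Mbps × 900 s = 27986.4 Mb = 3.498 GB.
AV1: 16.326 Mbps × 900 s = 14693.4 Mb = 1.837 GB.
Saving: 3.498 − 1.837 = 1.662 GB.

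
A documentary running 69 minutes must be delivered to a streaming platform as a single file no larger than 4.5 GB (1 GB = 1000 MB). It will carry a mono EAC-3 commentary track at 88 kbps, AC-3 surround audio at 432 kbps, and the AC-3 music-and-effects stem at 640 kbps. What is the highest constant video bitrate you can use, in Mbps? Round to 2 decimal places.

Budget: 4.5 GB = 36000.0 Mb.
69 min = 4140 s
Total bitrate budget: 36000.0 Mb / 4140 s = 8.696 Mbps.
Audio total: 88 + 432 + 640 = 1160 kbps = 1.160 Mbps.
Video: 8.696 − 1.160 = 7.536 Mbps.

7.54 Mbps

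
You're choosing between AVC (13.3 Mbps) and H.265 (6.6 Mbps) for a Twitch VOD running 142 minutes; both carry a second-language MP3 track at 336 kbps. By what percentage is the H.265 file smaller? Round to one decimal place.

49.1%

142 min = 8520 s
Audio: 336 kbps = 0.336 Mbps.
AVC: 13.636 Mbps × 8520 s = 116178.7 Mb = 13.525 GiB.
H.265: 6.936 Mbps × 8520 s = 59094.7 Mb = 6.880 GiB.
Reduction: (1 − 6.880/13.525) × 100 = 49.13%.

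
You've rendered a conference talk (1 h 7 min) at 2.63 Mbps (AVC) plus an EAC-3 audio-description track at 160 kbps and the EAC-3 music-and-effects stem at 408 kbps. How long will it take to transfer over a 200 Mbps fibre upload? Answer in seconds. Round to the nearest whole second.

1 h 7 min = 67 min = 4020 s
Audio total: 160 + 408 = 568 kbps = 0.568 Mbps.
Total bitrate: 3.198 Mbps.
File: 3.198 Mbps × 4020 s = 12856.0 Mb.
At 200 Mbps: 12856.0 / 200 = 64.3 s ≈ 64.3 seconds.

64 seconds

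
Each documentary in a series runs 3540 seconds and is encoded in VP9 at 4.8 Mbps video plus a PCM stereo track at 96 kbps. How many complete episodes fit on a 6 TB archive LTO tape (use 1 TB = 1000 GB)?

2769

Audio: 96 kbps = 0.096 Mbps.
Total bitrate: 4.896 Mbps.
Per item: 4.896 Mbps × 3540 s = 17,332 Mb = 2,166 MB.
Capacity: 6 TB = 48,000,000 Mb; 2769.47 items → 2769 complete.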